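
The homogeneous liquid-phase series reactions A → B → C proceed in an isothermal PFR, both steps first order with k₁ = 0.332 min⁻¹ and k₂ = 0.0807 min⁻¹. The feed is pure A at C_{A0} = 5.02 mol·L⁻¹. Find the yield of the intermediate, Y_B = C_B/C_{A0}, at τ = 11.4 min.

The intermediate concentration in a first-order A→B→C sequence is C_B = k₁C_{A0}(e^(−k₁τ) − e^(−k₂τ))/(k₂−k₁).
e^(−k₁τ) = e^(−0.332×11.4) = e^(−3.785) = 0.02271; e^(−k₂τ) = e^(−0.9200) = 0.3985.
C_B = 0.332×5.02/(0.0807−0.332) × (0.02271−0.3985) = (-6.632)×(-0.3758) = 2.492 mol·L⁻¹.
Y_B = C_B/C_{A0} = 2.492/5.02 = 0.496.

0.496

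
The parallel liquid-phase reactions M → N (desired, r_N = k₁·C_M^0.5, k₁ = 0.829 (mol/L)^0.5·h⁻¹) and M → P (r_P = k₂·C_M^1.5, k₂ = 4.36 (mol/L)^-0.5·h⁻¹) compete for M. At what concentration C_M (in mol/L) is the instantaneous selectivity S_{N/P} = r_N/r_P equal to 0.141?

1.35 mol/L

S_{N/P} = (k₁/k₂)·C_M⁻¹ ⇒ C_M = (S·k₂/k₁)^(-1).
= (0.141×4.36/0.829)^(-1) = (0.7416)^(-1) = 1.35 mol/L.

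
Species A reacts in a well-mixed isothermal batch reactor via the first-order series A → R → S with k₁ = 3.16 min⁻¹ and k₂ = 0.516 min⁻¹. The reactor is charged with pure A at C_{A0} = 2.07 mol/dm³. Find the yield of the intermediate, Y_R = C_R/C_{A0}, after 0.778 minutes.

Solving the coupled first-order balances gives C_R(t) = [k₁/(k₂−k₁)]·C_{A0}·(e^(−k₁t) − e^(−k₂t)).
e^(−k₁t) = e^(−3.16×0.778) = e^(−2.458) = 0.08556; e^(−k₂t) = e^(−0.4014) = 0.6694.
C_R = 3.16×2.07/(0.516−3.16) × (0.08556−0.6694) = (-2.474)×(-0.5838) = 1.444 mol/dm³.
Y_R = C_R/C_{A0} = 1.444/2.07 = 0.698.

0.698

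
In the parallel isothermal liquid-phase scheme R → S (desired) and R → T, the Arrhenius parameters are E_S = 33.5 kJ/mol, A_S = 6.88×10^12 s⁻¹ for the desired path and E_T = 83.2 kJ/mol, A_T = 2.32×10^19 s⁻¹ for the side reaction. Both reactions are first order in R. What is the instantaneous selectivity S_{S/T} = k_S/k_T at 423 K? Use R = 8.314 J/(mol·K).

0.407

Since both paths have the same order in R, the concentration cancels and S_{S/T} = k_S/k_T = (A_S/A_T)·exp[(E_T−E_S)/(RT)].
(E_T−E_S)/(RT) = (83.2−33.5)×10³/(8.314×423) = 49700/3517 = 14.13.
k_S/k_T = (6.88×10^12/2.32×10^19)·exp(14.13) = 2.966×10^-7 × 1.372×10^6 = 0.407.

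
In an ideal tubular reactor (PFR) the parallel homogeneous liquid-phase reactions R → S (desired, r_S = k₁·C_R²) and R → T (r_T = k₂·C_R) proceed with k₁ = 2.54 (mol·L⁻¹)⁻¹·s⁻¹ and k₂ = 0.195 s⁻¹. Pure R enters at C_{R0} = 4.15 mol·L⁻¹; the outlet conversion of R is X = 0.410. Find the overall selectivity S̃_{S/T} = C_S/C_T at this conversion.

42.0

C_R = C_{R0}(1−X) = 2.449 mol·L⁻¹.
Along a PFR/batch, dC_T/dC_R = −r_T/(r_S+r_T) = −k₂/(k₂+k₁·C_R).
Integrating from C_{R0} to C_R: C_T = (0.195/2.54)·ln[(0.195+2.54·4.15)/(0.195+2.54·2.45)] = 0.07677·ln(10.74/6.414) = 0.03954 mol·L⁻¹.
Then C_S = (C_{R0}−C_R) − C_T = 1.701 − 0.03954 = 1.662 mol·L⁻¹.
S̃_{S/T} = C_S/C_T = 1.662/0.03954 = 42.0.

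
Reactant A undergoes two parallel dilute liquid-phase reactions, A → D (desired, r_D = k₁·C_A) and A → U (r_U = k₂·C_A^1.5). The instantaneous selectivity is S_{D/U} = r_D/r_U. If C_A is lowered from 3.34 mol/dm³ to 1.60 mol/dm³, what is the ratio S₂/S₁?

1.44

S_{D/U} = (k₁/k₂)·C_A^-0.5, so S₂/S₁ = (C_{A,2}/C_{A,1})^-0.5.
= (1.60/3.34)^(-0.5) = (0.4790)^(-0.5) = 1.44.
Selectivity toward D rises as C_A falls — low-concentration operation is favoured.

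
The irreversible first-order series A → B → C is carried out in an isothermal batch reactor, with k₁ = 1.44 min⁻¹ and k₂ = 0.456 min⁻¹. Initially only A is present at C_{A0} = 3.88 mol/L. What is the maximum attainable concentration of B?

For a first-order series the maximum intermediate yield is C_{B,max}/C_{A0} = (k₁/k₂)^[k₂/(k₂−k₁)].
= (1.44/0.456)^(0.456/(0.456−1.44)) = (3.158)^(-0.4634) = 0.5869.
C_{B,max} = 0.5869×3.88 = 2.28 mol/L.

2.28 mol/L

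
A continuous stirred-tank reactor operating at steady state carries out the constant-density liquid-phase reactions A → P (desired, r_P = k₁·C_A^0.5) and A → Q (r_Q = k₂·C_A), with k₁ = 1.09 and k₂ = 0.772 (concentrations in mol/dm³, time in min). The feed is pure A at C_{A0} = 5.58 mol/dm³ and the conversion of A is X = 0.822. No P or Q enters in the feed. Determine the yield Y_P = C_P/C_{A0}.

Exit C_A = C_{A0}(1−X) = 5.58×0.178 = 0.9932 mol/dm³.
A CSTR operates uniformly at the exit composition, giving r_P = 1.086 and r_Q = 0.7668 (each k·C_A^n at C_A = 0.9932).
Fraction of consumed A going to P: r_P/(r_P+r_Q) = 0.5862.
C_P = 0.5862·C_{A0}·X = 0.5862×5.58×0.822 = 2.69 mol/dm³; Y_P = C_P/C_{A0} = 0.482.

0.482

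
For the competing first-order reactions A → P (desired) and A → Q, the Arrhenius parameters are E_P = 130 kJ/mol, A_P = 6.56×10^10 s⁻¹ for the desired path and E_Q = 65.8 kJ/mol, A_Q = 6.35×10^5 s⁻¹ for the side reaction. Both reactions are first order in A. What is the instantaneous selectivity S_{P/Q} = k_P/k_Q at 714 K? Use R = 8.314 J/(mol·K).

With equal orders, S_{P/Q} = k_P/k_Q = (A_P/A_Q)·exp[(E_Q−E_P)/(RT)].
(E_Q−E_P)/(RT) = (65.8−130)×10³/(8.314×714) = -64200/5936 = -10.82.
k_P/k_Q = (6.56×10^10/6.35×10^5)·exp(-10.82) = 1.033×10^5 × 2.010×10^-5 = 2.08.
Since E_P > E_Q, raising the temperature improves selectivity toward P.

2.08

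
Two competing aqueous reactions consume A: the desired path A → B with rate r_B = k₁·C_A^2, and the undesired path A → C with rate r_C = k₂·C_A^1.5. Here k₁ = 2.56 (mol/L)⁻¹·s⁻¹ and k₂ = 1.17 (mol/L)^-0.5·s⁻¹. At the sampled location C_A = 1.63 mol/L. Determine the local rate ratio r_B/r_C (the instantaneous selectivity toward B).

2.79

S_{B/C} = r_B/r_C = (k₁·C_A^2)/(k₂·C_A^1.5) = (k₁/k₂)·C_A^0.5.
= (2.56×1.630^2) / (1.17×1.630^1.5) = 6.802/2.435 = 2.79.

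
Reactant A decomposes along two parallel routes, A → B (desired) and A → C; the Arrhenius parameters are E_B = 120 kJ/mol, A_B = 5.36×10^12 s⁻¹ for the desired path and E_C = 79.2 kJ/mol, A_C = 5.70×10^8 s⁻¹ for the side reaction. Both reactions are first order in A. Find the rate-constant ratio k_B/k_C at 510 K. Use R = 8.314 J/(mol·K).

0.623

With equal orders, S_{B/C} = k_B/k_C = (A_B/A_C)·exp[(E_C−E_B)/(RT)].
(E_C−E_B)/(RT) = (79.2−120)×10³/(8.314×510) = -40800/4240 = -9.622.
k_B/k_C = (5.36×10^12/5.70×10^8)·exp(-9.622) = 9404 × 6.623×10^-5 = 0.623.
Since E_B > E_C, raising the temperature improves selectivity toward B.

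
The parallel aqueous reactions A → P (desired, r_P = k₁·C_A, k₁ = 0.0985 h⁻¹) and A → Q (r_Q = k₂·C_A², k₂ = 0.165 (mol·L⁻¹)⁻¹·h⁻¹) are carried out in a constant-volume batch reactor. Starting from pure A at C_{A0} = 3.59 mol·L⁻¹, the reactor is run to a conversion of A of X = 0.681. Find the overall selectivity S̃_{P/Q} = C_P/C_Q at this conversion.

0.272

C_A = C_{A0}(1−X) = 1.145 mol·L⁻¹.
Along a PFR/batch, dC_P/dC_A = −r_P/(r_P+r_Q) = −k₁/(k₁+k₂·C_A).
Integrating from C_{A0} to C_A: C_P = (0.0985/0.165)·ln[(0.0985+0.165·3.59)/(0.0985+0.165·1.15)] = 0.5970·ln(0.6909/0.2875) = 0.5234 mol·L⁻¹.
C_Q = (C_{A0}−C_A)−C_P = 1.921 mol·L⁻¹; S̃_{P/Q} = 0.5234/1.921 = 0.272.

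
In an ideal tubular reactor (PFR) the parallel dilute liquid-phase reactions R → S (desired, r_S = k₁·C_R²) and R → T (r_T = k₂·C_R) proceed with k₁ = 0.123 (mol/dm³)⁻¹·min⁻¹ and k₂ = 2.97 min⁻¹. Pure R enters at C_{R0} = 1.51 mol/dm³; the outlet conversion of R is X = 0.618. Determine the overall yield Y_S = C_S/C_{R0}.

0.0255

C_R = C_{R0}(1−X) = 0.5768 mol/dm³.
Along a PFR/batch, dC_T/dC_R = −r_T/(r_S+r_T) = −k₂/(k₂+k₁·C_R).
Integrating from C_{R0} to C_R: C_T = (2.97/0.123)·ln[(2.97+0.123·1.51)/(2.97+0.123·0.577)] = 24.15·ln(3.156/3.041) = 0.8946 mol/dm³.
Then C_S = (C_{R0}−C_R) − C_T = 0.9332 − 0.8946 = 0.03855 mol/dm³.
Y_S = C_S/C_{R0} = 0.03855/1.51 = 0.0255.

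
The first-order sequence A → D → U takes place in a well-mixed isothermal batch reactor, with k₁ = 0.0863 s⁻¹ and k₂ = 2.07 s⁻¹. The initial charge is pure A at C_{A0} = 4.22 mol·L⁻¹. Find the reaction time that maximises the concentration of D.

Setting dC_D/dt = 0 gives t_opt = ln(k₂/k₁)/(k₂−k₁).
= ln(2.07/0.0863)/(2.07−0.0863) = ln(23.99)/1.984 = 3.177/1.984 = 1.60 s.

1.60 s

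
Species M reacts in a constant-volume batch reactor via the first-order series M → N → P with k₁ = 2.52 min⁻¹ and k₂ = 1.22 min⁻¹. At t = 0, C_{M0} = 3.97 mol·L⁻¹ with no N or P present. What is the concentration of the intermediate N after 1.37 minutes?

1.20 mol·L⁻¹

For first-order series with pure M initially, C_N(t) = k₁C_{M0}/(k₂−k₁)·(e^(−k₁t) − e^(−k₂t)).
e^(−k₁t) = e^(−2.52×1.37) = e^(−3.452) = 0.03167; e^(−k₂t) = e^(−1.671) = 0.1880.
C_N = 2.52×3.97/(1.22−2.52) × (0.03167−0.1880) = (-7.696)×(-0.1563) = 1.203 mol·L⁻¹.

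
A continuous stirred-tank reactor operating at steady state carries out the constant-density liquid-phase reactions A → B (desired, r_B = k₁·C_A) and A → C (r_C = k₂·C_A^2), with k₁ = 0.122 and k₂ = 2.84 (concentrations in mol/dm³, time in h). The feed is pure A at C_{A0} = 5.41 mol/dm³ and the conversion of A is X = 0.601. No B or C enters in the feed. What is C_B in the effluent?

0.0634 mol/dm³

Exit C_A = C_{A0}(1−X) = 5.41×0.399 = 2.159 mol/dm³.
Rates in a CSTR are evaluated at the outlet concentration: r_B = 0.122×2.159 = 0.2633, r_C = 2.84×2.159^2 = 13.23.
Fraction of consumed A going to B: r_B/(r_B+r_C) = 0.01951.
C_B = 0.01951·C_{A0}·X = 0.01951×5.41×0.601 = 0.0634 mol/dm³.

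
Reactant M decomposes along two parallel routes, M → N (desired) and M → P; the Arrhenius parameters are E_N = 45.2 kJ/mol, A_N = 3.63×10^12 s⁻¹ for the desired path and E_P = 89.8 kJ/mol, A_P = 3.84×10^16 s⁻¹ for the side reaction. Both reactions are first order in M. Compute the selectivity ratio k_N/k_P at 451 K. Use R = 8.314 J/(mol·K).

k_N/k_P = (A_N/A_P)·exp[−(E_N−E_P)/(RT)] = (A_N/A_P)·exp[(E_P−E_N)/(RT)].
(E_P−E_N)/(RT) = (89.8−45.2)×10³/(8.314×451) = 44600/3750 = 11.89.
k_N/k_P = (3.63×10^12/3.84×10^16)·exp(11.89) = 9.453×10^-5 × 1.465×10^5 = 13.8.
Since E_N < E_P, lowering the temperature improves selectivity toward N.

13.8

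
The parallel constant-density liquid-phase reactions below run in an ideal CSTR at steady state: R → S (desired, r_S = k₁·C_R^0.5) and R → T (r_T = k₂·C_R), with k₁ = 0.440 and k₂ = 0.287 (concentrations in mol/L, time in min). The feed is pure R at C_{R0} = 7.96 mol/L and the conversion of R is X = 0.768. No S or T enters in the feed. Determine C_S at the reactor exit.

3.24 mol/L

Exit C_R = C_{R0}(1−X) = 7.96×0.232 = 1.847 mol/L.
In a CSTR the entire volume is at exit conditions, so r_S = 0.440×1.847^0.5 = 0.5979 and r_T = 0.287×1.847 = 0.5300.
Fraction of consumed R going to S: r_S/(r_S+r_T) = 0.5301.
C_S = 0.5301·C_{R0}·X = 0.5301×7.96×0.768 = 3.24 mol/L.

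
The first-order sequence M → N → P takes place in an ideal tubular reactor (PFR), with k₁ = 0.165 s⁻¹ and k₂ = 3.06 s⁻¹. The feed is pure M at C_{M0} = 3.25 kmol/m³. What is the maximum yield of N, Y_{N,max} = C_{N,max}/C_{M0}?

0.0457

Evaluating C_N at τ_opt = ln(k₂/k₁)/(k₂−k₁) gives C_{N,max}/C_{M0} = (k₁/k₂)^[k₂/(k₂−k₁)].
= (0.165/3.06)^(3.06/(3.06−0.165)) = (0.05392)^(1.057) = 0.04565.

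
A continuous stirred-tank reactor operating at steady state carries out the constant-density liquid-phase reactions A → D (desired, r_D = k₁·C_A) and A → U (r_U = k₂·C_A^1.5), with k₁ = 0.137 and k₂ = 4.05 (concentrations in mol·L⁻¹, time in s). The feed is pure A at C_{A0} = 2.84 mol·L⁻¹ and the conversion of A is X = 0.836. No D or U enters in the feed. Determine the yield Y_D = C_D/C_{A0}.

0.0395

Exit C_A = C_{A0}(1−X) = 2.84×0.164 = 0.4658 mol·L⁻¹.
In a CSTR the entire volume is at exit conditions, so r_D = 0.137×0.4658 = 0.06381 and r_U = 4.05×0.4658^1.5 = 1.287.
Fraction of consumed A going to D: r_D/(r_D+r_U) = 0.04723.
C_D = 0.04723·C_{A0}·X = 0.04723×2.84×0.836 = 0.112 mol·L⁻¹; Y_D = C_D/C_{A0} = 0.0395.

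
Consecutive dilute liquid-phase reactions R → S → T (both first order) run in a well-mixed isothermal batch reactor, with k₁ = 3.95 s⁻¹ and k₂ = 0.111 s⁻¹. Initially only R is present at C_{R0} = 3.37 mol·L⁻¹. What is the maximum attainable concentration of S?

Evaluating C_S at t_opt = ln(k₂/k₁)/(k₂−k₁) gives C_{S,max}/C_{R0} = (k₁/k₂)^[k₂/(k₂−k₁)].
= (3.95/0.111)^(0.111/(0.111−3.95)) = (35.59)^(-0.02891) = 0.9019.
C_{S,max} = 0.9019×3.37 = 3.04 mol·L⁻¹.

3.04 mol·L⁻¹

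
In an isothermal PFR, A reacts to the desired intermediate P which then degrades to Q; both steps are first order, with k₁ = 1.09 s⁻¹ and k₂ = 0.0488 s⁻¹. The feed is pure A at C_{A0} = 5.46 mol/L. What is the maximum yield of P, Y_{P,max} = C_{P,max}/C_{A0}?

0.865

Evaluating C_P at τ_opt = ln(k₂/k₁)/(k₂−k₁) gives C_{P,max}/C_{A0} = (k₁/k₂)^[k₂/(k₂−k₁)].
= (1.09/0.0488)^(0.0488/(0.0488−1.09)) = (22.34)^(-0.04687) = 0.8645.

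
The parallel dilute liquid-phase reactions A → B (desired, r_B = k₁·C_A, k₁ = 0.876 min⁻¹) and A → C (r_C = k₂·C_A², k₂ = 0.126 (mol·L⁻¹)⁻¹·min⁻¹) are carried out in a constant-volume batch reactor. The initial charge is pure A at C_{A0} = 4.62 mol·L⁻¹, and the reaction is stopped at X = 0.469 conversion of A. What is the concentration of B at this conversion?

C_A = C_{A0}(1−X) = 2.453 mol·L⁻¹.
Along a PFR/batch, dC_B/dC_A = −r_B/(r_B+r_C) = −k₁/(k₁+k₂·C_A).
Integrating from C_{A0} to C_A: C_B = (0.876/0.126)·ln[(0.876+0.126·4.62)/(0.876+0.126·2.45)] = 6.952·ln(1.458/1.185) = 1.441 mol·L⁻¹.

1.44 mol·L⁻¹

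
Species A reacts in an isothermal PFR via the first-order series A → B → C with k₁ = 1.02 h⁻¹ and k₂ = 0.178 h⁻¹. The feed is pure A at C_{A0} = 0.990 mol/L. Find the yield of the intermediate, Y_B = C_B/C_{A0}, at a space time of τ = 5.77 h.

For first-order series with pure A initially, C_B(τ) = k₁C_{A0}/(k₂−k₁)·(e^(−k₁τ) − e^(−k₂τ)).
e^(−k₁τ) = e^(−1.02×5.77) = e^(−5.885) = 0.002780; e^(−k₂τ) = e^(−1.027) = 0.3581.
C_B = 1.02×0.990/(0.178−1.02) × (0.002780−0.3581) = (-1.199)×(-0.3553) = 0.4261 mol/L.
Y_B = C_B/C_{A0} = 0.4261/0.990 = 0.430.

0.430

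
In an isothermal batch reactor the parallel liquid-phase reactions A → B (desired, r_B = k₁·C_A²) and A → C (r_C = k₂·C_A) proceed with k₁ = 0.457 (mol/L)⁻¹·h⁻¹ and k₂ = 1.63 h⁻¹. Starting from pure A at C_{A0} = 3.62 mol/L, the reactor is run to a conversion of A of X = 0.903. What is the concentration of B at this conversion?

1.10 mol/L

C_A = C_{A0}(1−X) = 0.3511 mol/L.
Along a PFR/batch, dC_C/dC_A = −r_C/(r_B+r_C) = −k₂/(k₂+k₁·C_A).
Integrating from C_{A0} to C_A: C_C = (1.63/0.457)·ln[(1.63+0.457·3.62)/(1.63+0.457·0.351)] = 3.567·ln(3.284/1.790) = 2.164 mol/L.
Then C_B = (C_{A0}−C_A) − C_C = 3.269 − 2.164 = 1.105 mol/L.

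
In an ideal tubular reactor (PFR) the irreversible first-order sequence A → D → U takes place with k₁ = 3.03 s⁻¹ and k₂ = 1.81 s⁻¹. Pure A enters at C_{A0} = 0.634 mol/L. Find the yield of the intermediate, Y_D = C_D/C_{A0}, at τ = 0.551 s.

0.448

Solving the coupled first-order balances gives C_D(τ) = [k₁/(k₂−k₁)]·C_{A0}·(e^(−k₁τ) − e^(−k₂τ)).
e^(−k₁τ) = e^(−3.03×0.551) = e^(−1.670) = 0.1883; e^(−k₂τ) = e^(−0.9973) = 0.3689.
C_D = 3.03×0.634/(1.81−3.03) × (0.1883−0.3689) = (-1.575)×(-0.1805) = 0.2843 mol/L.
Y_D = C_D/C_{A0} = 0.2843/0.634 = 0.448.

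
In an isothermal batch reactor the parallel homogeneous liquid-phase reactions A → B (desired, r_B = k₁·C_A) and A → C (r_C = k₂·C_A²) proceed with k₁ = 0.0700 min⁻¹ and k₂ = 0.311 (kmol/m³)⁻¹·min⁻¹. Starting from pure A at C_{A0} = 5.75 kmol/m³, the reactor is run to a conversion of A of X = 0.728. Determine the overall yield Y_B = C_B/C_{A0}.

C_A = C_{A0}(1−X) = 1.564 kmol/m³.
Along a PFR/batch, dC_B/dC_A = −r_B/(r_B+r_C) = −k₁/(k₁+k₂·C_A).
Integrating from C_{A0} to C_A: C_B = (0.0700/0.311)·ln[(0.0700+0.311·5.75)/(0.0700+0.311·1.56)] = 0.2251·ln(1.858/0.5564) = 0.2714 kmol/m³.
Y_B = C_B/C_{A0} = 0.2714/5.75 = 0.0472.

0.0472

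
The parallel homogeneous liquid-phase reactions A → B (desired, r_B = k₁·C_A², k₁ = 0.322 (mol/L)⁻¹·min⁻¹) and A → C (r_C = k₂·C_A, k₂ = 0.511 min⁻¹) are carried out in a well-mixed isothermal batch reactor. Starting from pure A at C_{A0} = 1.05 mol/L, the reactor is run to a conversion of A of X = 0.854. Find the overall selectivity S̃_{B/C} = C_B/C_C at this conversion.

0.360

C_A = C_{A0}(1−X) = 0.1533 mol/L.
Along a PFR/batch, dC_C/dC_A = −r_C/(r_B+r_C) = −k₂/(k₂+k₁·C_A).
Integrating from C_{A0} to C_A: C_C = (0.511/0.322)·ln[(0.511+0.322·1.05)/(0.511+0.322·0.153)] = 1.587·ln(0.8491/0.5604) = 0.6595 mol/L.
Then C_B = (C_{A0}−C_A) − C_C = 0.8967 − 0.6595 = 0.2372 mol/L.
S̃_{B/C} = C_B/C_C = 0.2372/0.6595 = 0.360.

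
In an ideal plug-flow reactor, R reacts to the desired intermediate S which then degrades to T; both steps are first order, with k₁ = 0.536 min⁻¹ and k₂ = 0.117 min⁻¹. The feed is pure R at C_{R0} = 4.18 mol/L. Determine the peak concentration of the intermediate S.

2.73 mol/L

At the optimum, C_{S,max}/C_{R0} = (k₁/k₂)^[k₂/(k₂−k₁)].
= (0.536/0.117)^(0.117/(0.117−0.536)) = (4.581)^(-0.2792) = 0.6538.
C_{S,max} = 0.6538×4.18 = 2.73 mol/L.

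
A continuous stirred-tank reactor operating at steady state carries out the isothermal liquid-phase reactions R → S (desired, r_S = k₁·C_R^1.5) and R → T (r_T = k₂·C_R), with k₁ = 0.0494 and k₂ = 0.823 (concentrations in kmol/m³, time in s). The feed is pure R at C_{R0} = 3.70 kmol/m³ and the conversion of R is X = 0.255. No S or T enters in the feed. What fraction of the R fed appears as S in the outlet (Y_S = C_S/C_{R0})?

0.0231

Exit C_R = C_{R0}(1−X) = 3.70×0.745 = 2.756 kmol/m³.
In a CSTR the entire volume is at exit conditions, so r_S = 0.0494×2.756^1.5 = 0.2261 and r_T = 0.823×2.756 = 2.269.
Fraction of consumed R going to S: r_S/(r_S+r_T) = 0.09063.
C_S = 0.09063·C_{R0}·X = 0.09063×3.70×0.255 = 0.0855 kmol/m³; Y_S = C_S/C_{R0} = 0.0231.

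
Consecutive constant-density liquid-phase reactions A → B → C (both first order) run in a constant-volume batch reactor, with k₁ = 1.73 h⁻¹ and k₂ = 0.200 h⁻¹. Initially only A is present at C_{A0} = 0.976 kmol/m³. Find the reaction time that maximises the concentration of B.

1.41 h

For first-order series the maximum of C_B occurs at t_opt = ln(k₂/k₁)/(k₂−k₁).
= ln(0.200/1.73)/(0.200−1.73) = ln(0.1156)/-1.530 = -2.158/-1.530 = 1.41 h.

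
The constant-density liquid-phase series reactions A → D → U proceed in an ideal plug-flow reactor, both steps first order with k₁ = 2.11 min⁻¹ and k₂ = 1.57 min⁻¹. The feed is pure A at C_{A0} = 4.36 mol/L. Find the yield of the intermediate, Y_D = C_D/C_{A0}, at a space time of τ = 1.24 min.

0.272

For first-order series with pure A initially, C_D(τ) = k₁C_{A0}/(k₂−k₁)·(e^(−k₁τ) − e^(−k₂τ)).
e^(−k₁τ) = e^(−2.11×1.24) = e^(−2.616) = 0.07307; e^(−k₂τ) = e^(−1.947) = 0.1427.
C_D = 2.11×4.36/(1.57−2.11) × (0.07307−0.1427) = (-17.04)×(-0.06966) = 1.187 mol/L.
Y_D = C_D/C_{A0} = 1.187/4.36 = 0.272.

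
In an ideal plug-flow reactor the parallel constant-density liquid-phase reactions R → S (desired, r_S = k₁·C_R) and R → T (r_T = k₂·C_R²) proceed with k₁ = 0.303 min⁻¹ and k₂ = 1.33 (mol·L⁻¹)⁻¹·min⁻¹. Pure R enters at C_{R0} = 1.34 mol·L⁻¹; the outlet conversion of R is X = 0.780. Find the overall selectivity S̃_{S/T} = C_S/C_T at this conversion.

C_R = C_{R0}(1−X) = 0.2948 mol·L⁻¹.
Along a PFR/batch, dC_S/dC_R = −r_S/(r_S+r_T) = −k₁/(k₁+k₂·C_R).
Integrating from C_{R0} to C_R: C_S = (0.303/1.33)·ln[(0.303+1.33·1.34)/(0.303+1.33·0.295)] = 0.2278·ln(2.085/0.6951) = 0.2503 mol·L⁻¹.
C_T = (C_{R0}−C_R)−C_S = 0.7949 mol·L⁻¹; S̃_{S/T} = 0.2503/0.7949 = 0.315.

0.315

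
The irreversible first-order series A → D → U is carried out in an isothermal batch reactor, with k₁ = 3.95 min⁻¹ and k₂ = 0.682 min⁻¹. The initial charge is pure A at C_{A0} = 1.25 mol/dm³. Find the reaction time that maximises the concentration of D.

0.537 min

The intermediate peaks when r₁ = r₂, i.e. k₁e^(−k₁t) = k₂e^(−k₂t), giving t_opt = ln(k₂/k₁)/(k₂−k₁).
= ln(0.682/3.95)/(0.682−3.95) = ln(0.1727)/-3.268 = -1.756/-3.268 = 0.537 min.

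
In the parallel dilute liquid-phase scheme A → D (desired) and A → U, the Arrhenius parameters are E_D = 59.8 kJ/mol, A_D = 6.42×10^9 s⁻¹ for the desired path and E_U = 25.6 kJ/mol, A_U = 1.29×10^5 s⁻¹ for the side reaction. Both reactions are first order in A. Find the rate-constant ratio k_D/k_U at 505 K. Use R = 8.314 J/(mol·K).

14.4

With equal orders, S_{D/U} = k_D/k_U = (A_D/A_U)·exp[(E_U−E_D)/(RT)].
(E_U−E_D)/(RT) = (25.6−59.8)×10³/(8.314×505) = -34200/4199 = -8.146.
k_D/k_U = (6.42×10^9/1.29×10^5)·exp(-8.146) = 49767 × 2.900×10^-4 = 14.4.
Since E_D > E_U, raising the temperature improves selectivity toward D.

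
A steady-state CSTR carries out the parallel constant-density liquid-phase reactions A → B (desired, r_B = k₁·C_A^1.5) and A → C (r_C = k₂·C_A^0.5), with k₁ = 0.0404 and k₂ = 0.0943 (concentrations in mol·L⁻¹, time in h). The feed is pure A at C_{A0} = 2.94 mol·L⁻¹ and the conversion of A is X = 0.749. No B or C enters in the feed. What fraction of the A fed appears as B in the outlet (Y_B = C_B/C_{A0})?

Exit C_A = C_{A0}(1−X) = 2.94×0.251 = 0.7379 mol·L⁻¹.
Rates in a CSTR are evaluated at the outlet concentration: r_B = 0.0404×0.7379^1.5 = 0.02561, r_C = 0.0943×0.7379^0.5 = 0.08101.
Fraction of consumed A going to B: r_B/(r_B+r_C) = 0.2402.
C_B = 0.2402·C_{A0}·X = 0.2402×2.94×0.749 = 0.529 mol·L⁻¹; Y_B = C_B/C_{A0} = 0.180.

0.180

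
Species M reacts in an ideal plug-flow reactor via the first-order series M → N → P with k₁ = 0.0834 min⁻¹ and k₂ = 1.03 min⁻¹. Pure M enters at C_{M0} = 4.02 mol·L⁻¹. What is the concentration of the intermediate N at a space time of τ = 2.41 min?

0.260 mol·L⁻¹

The intermediate concentration in a first-order A→B→C sequence is C_N = k₁C_{M0}(e^(−k₁τ) − e^(−k₂τ))/(k₂−k₁).
e^(−k₁τ) = e^(−0.0834×2.41) = e^(−0.2010) = 0.8179; e^(−k₂τ) = e^(−2.482) = 0.08355.
C_N = 0.0834×4.02/(1.03−0.0834) × (0.8179−0.08355) = 0.3542×0.7344 = 0.2601 mol·L⁻¹.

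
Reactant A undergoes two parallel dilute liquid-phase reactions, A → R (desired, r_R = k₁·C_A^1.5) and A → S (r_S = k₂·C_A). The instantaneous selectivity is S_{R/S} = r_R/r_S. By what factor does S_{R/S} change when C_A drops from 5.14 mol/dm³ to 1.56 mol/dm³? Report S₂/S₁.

0.551

S_{R/S} = (k₁/k₂)·C_A^0.5, so S₂/S₁ = (C_{A,2}/C_{A,1})^0.5.
= (1.56/5.14)^0.5 = (0.3035)^0.5 = 0.551.
Selectivity toward R falls as C_A falls — high-concentration operation is favoured.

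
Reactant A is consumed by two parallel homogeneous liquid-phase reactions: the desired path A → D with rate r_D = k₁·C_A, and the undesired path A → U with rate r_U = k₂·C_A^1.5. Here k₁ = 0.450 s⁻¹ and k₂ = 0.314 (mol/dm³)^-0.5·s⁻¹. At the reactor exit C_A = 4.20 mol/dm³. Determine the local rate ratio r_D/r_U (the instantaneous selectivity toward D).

0.699

S_{D/U} = r_D/r_U = (k₁·C_A)/(k₂·C_A^1.5) = (k₁/k₂)·C_A^-0.5.
= (0.450×4.200) / (0.314×4.200^1.5) = 1.890/2.703 = 0.699.
The undesired path is higher order in A, so low C_A (CSTR or dilute feed) favours D.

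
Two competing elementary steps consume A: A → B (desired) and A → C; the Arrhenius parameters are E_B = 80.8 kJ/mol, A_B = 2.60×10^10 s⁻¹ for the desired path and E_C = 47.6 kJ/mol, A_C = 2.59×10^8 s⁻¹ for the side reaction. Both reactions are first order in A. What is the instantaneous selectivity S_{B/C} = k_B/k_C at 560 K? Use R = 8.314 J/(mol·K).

Since both paths have the same order in A, the concentration cancels and S_{B/C} = k_B/k_C = (A_B/A_C)·exp[(E_C−E_B)/(RT)].
(E_C−E_B)/(RT) = (47.6−80.8)×10³/(8.314×560) = -33200/4656 = -7.131.
k_B/k_C = (2.60×10^10/2.59×10^8)·exp(-7.131) = 100.4 × 8.001×10^-4 = 0.0803.
Since E_B > E_C, raising the temperature improves selectivity toward B.

0.0803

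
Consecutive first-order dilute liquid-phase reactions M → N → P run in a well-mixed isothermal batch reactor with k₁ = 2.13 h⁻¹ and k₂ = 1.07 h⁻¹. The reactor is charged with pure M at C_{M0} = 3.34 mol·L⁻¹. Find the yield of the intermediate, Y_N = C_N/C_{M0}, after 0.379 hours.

0.443

Solving the coupled first-order balances gives C_N(t) = [k₁/(k₂−k₁)]·C_{M0}·(e^(−k₁t) − e^(−k₂t)).
e^(−k₁t) = e^(−2.13×0.379) = e^(−0.8073) = 0.4461; e^(−k₂t) = e^(−0.4055) = 0.6666.
C_N = 2.13×3.34/(1.07−2.13) × (0.4461−0.6666) = (-6.712)×(-0.2205) = 1.480 mol·L⁻¹.
Y_N = C_N/C_{M0} = 1.480/3.34 = 0.443.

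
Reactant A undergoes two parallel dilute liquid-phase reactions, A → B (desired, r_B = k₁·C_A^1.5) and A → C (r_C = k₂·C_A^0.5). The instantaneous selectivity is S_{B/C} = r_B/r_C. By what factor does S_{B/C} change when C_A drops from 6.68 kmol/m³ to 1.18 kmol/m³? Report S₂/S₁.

0.177

S_{B/C} = (k₁/k₂)·C_A, so S₂/S₁ = (C_{A,2}/C_{A,1}).
= 1.18/6.68 = 0.177.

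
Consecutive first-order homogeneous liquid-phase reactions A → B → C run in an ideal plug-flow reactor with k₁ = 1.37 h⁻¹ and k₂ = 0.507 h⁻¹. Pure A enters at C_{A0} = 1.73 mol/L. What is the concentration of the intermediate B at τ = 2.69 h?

0.633 mol/L

Solving the coupled first-order balances gives C_B(τ) = [k₁/(k₂−k₁)]·C_{A0}·(e^(−k₁τ) − e^(−k₂τ)).
e^(−k₁τ) = e^(−1.37×2.69) = e^(−3.685) = 0.02509; e^(−k₂τ) = e^(−1.364) = 0.2557.
C_B = 1.37×1.73/(0.507−1.37) × (0.02509−0.2557) = (-2.746)×(-0.2306) = 0.6333 mol/L.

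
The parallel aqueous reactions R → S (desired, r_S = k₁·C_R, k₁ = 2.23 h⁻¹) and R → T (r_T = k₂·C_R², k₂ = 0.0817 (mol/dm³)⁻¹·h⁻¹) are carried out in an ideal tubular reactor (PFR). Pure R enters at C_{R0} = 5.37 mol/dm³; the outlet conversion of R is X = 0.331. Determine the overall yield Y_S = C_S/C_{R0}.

0.284

C_R = C_{R0}(1−X) = 3.593 mol/dm³.
Along a PFR/batch, dC_S/dC_R = −r_S/(r_S+r_T) = −k₁/(k₁+k₂·C_R).
Integrating from C_{R0} to C_R: C_S = (2.23/0.0817)·ln[(2.23+0.0817·5.37)/(2.23+0.0817·3.59)] = 27.29·ln(2.669/2.524) = 1.527 mol/dm³.
Y_S = C_S/C_{R0} = 1.527/5.37 = 0.284.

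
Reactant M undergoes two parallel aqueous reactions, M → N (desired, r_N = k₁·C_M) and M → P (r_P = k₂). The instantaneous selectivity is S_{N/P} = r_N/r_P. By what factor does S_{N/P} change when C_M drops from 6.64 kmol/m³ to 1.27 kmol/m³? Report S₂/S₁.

S_{N/P} = (k₁/k₂)·C_M, so S₂/S₁ = (C_{M,2}/C_{M,1}).
= 1.27/6.64 = 0.191.
Selectivity toward N falls as C_M falls — high-concentration operation is favoured.

0.191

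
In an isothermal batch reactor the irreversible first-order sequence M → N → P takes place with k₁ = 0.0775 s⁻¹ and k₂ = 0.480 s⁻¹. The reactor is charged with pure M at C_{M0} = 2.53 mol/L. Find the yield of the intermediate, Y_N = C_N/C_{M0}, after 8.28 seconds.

Solving the coupled first-order balances gives C_N(t) = [k₁/(k₂−k₁)]·C_{M0}·(e^(−k₁t) − e^(−k₂t)).
e^(−k₁t) = e^(−0.0775×8.28) = e^(−0.6417) = 0.5264; e^(−k₂t) = e^(−3.974) = 0.01879.
C_N = 0.0775×2.53/(0.480−0.0775) × (0.5264−0.01879) = 0.4871×0.5076 = 0.2473 mol/L.
Y_N = C_N/C_{M0} = 0.2473/2.53 = 0.0977.

0.0977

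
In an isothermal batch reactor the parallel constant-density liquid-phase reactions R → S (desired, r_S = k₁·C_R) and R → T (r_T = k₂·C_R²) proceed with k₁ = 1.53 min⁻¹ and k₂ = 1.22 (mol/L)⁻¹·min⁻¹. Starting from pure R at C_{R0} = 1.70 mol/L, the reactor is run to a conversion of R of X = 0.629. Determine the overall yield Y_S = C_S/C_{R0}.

C_R = C_{R0}(1−X) = 0.6307 mol/L.
Along a PFR/batch, dC_S/dC_R = −r_S/(r_S+r_T) = −k₁/(k₁+k₂·C_R).
Integrating from C_{R0} to C_R: C_S = (1.53/1.22)·ln[(1.53+1.22·1.70)/(1.53+1.22·0.631)] = 1.254·ln(3.604/2.299) = 0.5636 mol/L.
Y_S = C_S/C_{R0} = 0.5636/1.70 = 0.332.

0.332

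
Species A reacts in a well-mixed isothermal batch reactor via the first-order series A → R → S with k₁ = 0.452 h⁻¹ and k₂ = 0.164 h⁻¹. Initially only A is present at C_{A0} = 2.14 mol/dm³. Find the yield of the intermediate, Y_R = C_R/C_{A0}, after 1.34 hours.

0.403

Solving the coupled first-order balances gives C_R(t) = [k₁/(k₂−k₁)]·C_{A0}·(e^(−k₁t) − e^(−k₂t)).
e^(−k₁t) = e^(−0.452×1.34) = e^(−0.6057) = 0.5457; e^(−k₂t) = e^(−0.2198) = 0.8027.
C_R = 0.452×2.14/(0.164−0.452) × (0.5457−0.8027) = (-3.359)×(-0.2570) = 0.8632 mol/dm³.
Y_R = C_R/C_{A0} = 0.8632/2.14 = 0.403.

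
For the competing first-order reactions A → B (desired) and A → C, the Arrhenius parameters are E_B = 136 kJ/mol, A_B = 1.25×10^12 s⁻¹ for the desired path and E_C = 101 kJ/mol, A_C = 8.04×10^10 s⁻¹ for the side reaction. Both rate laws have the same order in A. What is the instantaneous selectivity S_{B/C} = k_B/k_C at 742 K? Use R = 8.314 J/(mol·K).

With equal orders, S_{B/C} = k_B/k_C = (A_B/A_C)·exp[(E_C−E_B)/(RT)].
(E_C−E_B)/(RT) = (101−136)×10³/(8.314×742) = -35000/6169 = -5.674.
k_B/k_C = (1.25×10^12/8.04×10^10)·exp(-5.674) = 15.55 × 0.003436 = 0.0534.

0.0534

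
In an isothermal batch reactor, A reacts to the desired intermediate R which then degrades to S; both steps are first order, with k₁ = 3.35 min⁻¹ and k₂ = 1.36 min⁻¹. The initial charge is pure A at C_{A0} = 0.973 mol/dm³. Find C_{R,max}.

For a first-order series the maximum intermediate yield is C_{R,max}/C_{A0} = (k₁/k₂)^[k₂/(k₂−k₁)].
= (3.35/1.36)^(1.36/(1.36−3.35)) = (2.463)^(-0.6834) = 0.5401.
C_{R,max} = 0.5401×0.973 = 0.525 mol/dm³.

0.525 mol/dm³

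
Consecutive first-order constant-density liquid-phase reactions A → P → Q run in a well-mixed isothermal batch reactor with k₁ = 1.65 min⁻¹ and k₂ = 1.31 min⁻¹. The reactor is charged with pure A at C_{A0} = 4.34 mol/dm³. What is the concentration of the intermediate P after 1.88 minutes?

0.847 mol/dm³

Solving the coupled first-order balances gives C_P(t) = [k₁/(k₂−k₁)]·C_{A0}·(e^(−k₁t) − e^(−k₂t)).
e^(−k₁t) = e^(−1.65×1.88) = e^(−3.102) = 0.04496; e^(−k₂t) = e^(−2.463) = 0.08520.
C_P = 1.65×4.34/(1.31−1.65) × (0.04496−0.08520) = (-21.06)×(-0.04024) = 0.8475 mol/dm³.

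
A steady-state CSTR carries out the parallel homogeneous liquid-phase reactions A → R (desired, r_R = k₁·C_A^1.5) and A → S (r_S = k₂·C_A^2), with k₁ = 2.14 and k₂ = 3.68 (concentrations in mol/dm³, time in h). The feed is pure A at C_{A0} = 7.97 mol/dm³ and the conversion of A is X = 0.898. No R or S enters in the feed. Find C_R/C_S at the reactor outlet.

0.645

Exit C_A = C_{A0}(1−X) = 7.97×0.102 = 0.8129 mol/dm³.
A CSTR operates uniformly at the exit composition, giving r_R = 1.569 and r_S = 2.432 (each k·C_A^n at C_A = 0.8129).
Overall selectivity = C_R/C_S = r_Rτ/(r_Sτ) = r_R/r_S = 0.645.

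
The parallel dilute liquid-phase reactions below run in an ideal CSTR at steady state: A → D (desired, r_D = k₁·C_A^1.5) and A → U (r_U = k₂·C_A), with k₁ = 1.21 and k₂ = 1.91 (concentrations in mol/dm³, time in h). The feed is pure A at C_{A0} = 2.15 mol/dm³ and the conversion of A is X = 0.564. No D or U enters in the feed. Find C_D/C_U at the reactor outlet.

0.613

Exit C_A = C_{A0}(1−X) = 2.15×0.436 = 0.9374 mol/dm³.
Rates in a CSTR are evaluated at the outlet concentration: r_D = 1.21×0.9374^1.5 = 1.098, r_U = 1.91×0.9374 = 1.790.
Overall selectivity = C_D/C_U = r_Dτ/(r_Uτ) = r_D/r_U = 0.613.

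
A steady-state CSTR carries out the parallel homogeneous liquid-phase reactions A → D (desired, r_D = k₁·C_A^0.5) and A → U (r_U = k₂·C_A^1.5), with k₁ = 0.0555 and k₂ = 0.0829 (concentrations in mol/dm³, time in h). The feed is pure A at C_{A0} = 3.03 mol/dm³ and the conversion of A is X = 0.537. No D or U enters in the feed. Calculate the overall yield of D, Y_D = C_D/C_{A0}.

Exit C_A = C_{A0}(1−X) = 3.03×0.463 = 1.403 mol/dm³.
In a CSTR the entire volume is at exit conditions, so r_D = 0.0555×1.403^0.5 = 0.06574 and r_U = 0.0829×1.403^1.5 = 0.1377.
Fraction of consumed A going to D: r_D/(r_D+r_U) = 0.3231.
C_D = 0.3231·C_{A0}·X = 0.3231×3.03×0.537 = 0.526 mol/dm³; Y_D = C_D/C_{A0} = 0.173.

0.173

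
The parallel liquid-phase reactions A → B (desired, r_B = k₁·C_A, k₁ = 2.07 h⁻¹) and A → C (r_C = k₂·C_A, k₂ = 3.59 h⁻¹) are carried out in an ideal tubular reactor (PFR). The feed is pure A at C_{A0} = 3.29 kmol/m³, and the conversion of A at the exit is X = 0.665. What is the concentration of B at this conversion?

C_A = C_{A0}(1−X) = 1.102 kmol/m³.
Both paths are first order in A, so the instantaneous fraction to B is constant: dC_B/d(−C_A) = k₁/(k₁+k₂) = 0.3657.
C_B = 0.3657·(C_{A0}−C_A) = 0.3657×2.188 = 0.800 kmol/m³.

0.800 kmol/m³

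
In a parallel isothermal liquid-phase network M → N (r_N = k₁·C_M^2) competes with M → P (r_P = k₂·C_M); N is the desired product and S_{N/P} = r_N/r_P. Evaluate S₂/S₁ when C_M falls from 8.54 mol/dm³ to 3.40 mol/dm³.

0.398

S_{N/P} = (k₁/k₂)·C_M, so S₂/S₁ = (C_{M,2}/C_{M,1}).
= 3.40/8.54 = 0.398.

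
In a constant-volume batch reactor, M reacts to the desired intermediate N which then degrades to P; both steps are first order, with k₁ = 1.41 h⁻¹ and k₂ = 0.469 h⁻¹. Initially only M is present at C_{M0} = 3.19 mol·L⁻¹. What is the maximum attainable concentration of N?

1.84 mol·L⁻¹

Evaluating C_N at t_opt = ln(k₂/k₁)/(k₂−k₁) gives C_{N,max}/C_{M0} = (k₁/k₂)^[k₂/(k₂−k₁)].
= (1.41/0.469)^(0.469/(0.469−1.41)) = (3.006)^(-0.4984) = 0.5777.
C_{N,max} = 0.5777×3.19 = 1.84 mol·L⁻¹.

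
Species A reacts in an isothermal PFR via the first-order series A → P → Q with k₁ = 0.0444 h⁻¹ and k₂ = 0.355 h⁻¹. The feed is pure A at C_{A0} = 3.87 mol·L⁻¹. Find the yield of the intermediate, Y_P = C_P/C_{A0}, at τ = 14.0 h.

For first-order series with pure A initially, C_P(τ) = k₁C_{A0}/(k₂−k₁)·(e^(−k₁τ) − e^(−k₂τ)).
e^(−k₁τ) = e^(−0.0444×14.0) = e^(−0.6216) = 0.5371; e^(−k₂τ) = e^(−4.970) = 0.006943.
C_P = 0.0444×3.87/(0.355−0.0444) × (0.5371−0.006943) = 0.5532×0.5301 = 0.2933 mol·L⁻¹.
Y_P = C_P/C_{A0} = 0.2933/3.87 = 0.0758.

0.0758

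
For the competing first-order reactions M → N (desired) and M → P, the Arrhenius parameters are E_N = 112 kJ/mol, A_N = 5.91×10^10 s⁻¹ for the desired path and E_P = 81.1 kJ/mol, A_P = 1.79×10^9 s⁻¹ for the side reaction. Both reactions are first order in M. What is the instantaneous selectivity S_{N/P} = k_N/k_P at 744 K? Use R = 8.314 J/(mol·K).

With equal orders, S_{N/P} = k_N/k_P = (A_N/A_P)·exp[(E_P−E_N)/(RT)].
(E_P−E_N)/(RT) = (81.1−112)×10³/(8.314×744) = -30900/6186 = -4.995.
k_N/k_P = (5.91×10^10/1.79×10^9)·exp(-4.995) = 33.02 × 0.006769 = 0.223.

0.223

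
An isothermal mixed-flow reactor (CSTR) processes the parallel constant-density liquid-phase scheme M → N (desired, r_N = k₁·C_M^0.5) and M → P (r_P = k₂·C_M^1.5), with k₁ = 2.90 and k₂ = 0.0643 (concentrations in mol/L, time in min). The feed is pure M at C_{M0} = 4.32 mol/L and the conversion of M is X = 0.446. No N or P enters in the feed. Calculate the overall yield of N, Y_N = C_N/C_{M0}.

Exit C_M = C_{M0}(1−X) = 4.32×0.554 = 2.393 mol/L.
In a CSTR the entire volume is at exit conditions, so r_N = 2.90×2.393^0.5 = 4.486 and r_P = 0.0643×2.393^1.5 = 0.2381.
Fraction of consumed M going to N: r_N/(r_N+r_P) = 0.9496.
C_N = 0.9496·C_{M0}·X = 0.9496×4.32×0.446 = 1.83 mol/L; Y_N = C_N/C_{M0} = 0.424.

0.424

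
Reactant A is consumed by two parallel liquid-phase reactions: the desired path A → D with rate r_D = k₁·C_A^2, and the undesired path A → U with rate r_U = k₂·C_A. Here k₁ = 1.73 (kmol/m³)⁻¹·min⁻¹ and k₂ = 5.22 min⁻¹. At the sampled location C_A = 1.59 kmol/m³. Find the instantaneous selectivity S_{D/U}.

S_{D/U} = r_D/r_U = (k₁·C_A^2)/(k₂·C_A) = (k₁/k₂)·C_A.
= (1.73×1.590^2) / (5.22×1.590) = 4.374/8.300 = 0.527.
Since the desired path is higher order in A, keeping C_A high (PFR or concentrated feed) favours D.

0.527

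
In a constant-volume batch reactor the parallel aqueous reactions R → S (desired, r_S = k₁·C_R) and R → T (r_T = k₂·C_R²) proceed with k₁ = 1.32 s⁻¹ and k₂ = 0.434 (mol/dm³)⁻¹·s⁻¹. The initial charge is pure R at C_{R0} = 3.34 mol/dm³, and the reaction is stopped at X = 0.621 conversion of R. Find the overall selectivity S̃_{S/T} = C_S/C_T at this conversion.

1.36

C_R = C_{R0}(1−X) = 1.266 mol/dm³.
Along a PFR/batch, dC_S/dC_R = −r_S/(r_S+r_T) = −k₁/(k₁+k₂·C_R).
Integrating from C_{R0} to C_R: C_S = (1.32/0.434)·ln[(1.32+0.434·3.34)/(1.32+0.434·1.27)] = 3.041·ln(2.770/1.869) = 1.196 mol/dm³.
C_T = (C_{R0}−C_R)−C_S = 0.8786 mol/dm³; S̃_{S/T} = 1.196/0.8786 = 1.36.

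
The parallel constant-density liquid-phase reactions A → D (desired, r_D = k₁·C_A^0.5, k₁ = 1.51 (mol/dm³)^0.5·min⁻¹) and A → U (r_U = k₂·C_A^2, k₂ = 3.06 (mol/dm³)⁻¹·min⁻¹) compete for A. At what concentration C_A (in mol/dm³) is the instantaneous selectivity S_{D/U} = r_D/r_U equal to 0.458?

1.05 mol/dm³

S_{D/U} = (k₁/k₂)·C_A^-1.5 ⇒ C_A = (S·k₂/k₁)^(1/(-1.5)).
= (0.458×3.06/1.51)^(-0.6667) = (0.9281)^(-0.6667) = 1.05 mol/dm³.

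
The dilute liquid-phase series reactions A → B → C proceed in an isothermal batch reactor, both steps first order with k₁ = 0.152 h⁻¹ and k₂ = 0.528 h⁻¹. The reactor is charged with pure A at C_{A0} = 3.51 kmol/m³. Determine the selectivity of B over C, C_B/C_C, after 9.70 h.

For first-order series with pure A initially, C_B(t) = k₁C_{A0}/(k₂−k₁)·(e^(−k₁t) − e^(−k₂t)).
e^(−k₁t) = e^(−0.152×9.70) = e^(−1.474) = 0.2289; e^(−k₂t) = e^(−5.122) = 0.005966.
C_B = 0.152×3.51/(0.528−0.152) × (0.2289−0.005966) = 1.419×0.2229 = 0.3164 kmol/m³.
C_A = C_{A0}e^(−k₁t) = 0.8035 kmol/m³, so C_C = C_{A0}−C_A−C_B = 2.390 kmol/m³; C_B/C_C = 0.132.

0.132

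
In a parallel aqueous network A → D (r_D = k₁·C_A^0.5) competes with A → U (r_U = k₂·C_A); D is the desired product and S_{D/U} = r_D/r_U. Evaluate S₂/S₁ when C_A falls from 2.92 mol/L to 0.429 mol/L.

S_{D/U} = (k₁/k₂)·C_A^-0.5, so S₂/S₁ = (C_{A,2}/C_{A,1})^-0.5.
= (0.429/2.92)^(-0.5) = (0.1469)^(-0.5) = 2.61.

2.61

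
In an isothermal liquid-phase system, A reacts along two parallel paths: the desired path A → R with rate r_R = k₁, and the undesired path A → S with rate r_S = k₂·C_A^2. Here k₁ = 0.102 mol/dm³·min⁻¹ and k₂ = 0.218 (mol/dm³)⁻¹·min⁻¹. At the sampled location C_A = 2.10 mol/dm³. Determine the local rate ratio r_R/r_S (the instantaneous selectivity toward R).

0.106

S_{R/S} = r_R/r_S = (k₁)/(k₂·C_A^2) = (k₁/k₂)·C_A^-2.
= (0.102) / (0.218×2.100^2) = 0.1020/0.9614 = 0.106.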